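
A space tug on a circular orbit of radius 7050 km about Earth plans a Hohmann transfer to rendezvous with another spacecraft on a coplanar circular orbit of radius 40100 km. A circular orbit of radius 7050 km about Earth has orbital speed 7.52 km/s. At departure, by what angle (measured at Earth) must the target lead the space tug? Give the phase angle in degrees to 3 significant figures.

φ = 98.9°

From the circular-orbit relation v² = μ/r at r = 7050 km: μ = v²r = (7.52)² × 7050 = 3.98680×10^5 km³/s².
The Hohmann ellipse has a_t = (r₁ + r₂)/2 = 23575 km.
The half-period of the transfer ellipse is t = π√(a_t³/μ) = 18010.1 s.
The target's mean motion on its circular orbit is ω₂ = √(μ/r₂³) = 7.86314×10^-5 rad/s.
Angle swept by the target during transfer: ω₂·t = 1.4162 rad = 81.14°.
Arrival is 180° from departure on the ellipse, so φ = 180° − 81.14° = 98.9°.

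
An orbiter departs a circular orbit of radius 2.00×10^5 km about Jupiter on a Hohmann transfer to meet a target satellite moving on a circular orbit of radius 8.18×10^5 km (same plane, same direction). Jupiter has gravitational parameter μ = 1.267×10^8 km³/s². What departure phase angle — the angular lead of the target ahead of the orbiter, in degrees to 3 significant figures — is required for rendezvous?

Transfer-ellipse semi-major axis a_t = (r₁ + r₂)/2 = (2.000×10^5 + 8.180×10^5)/2 = 5.090×10^5 km.
Transfer time t = π√(a_t³/μ) = 1.013534×10^5 s.
Target angular speed ω₂ = √(μ/r₂³) = 1.521452×10^-5 rad/s.
Angle swept by the target during transfer: ω₂·t = 1.542043 rad = 88.353°.
Arrival is 180° from departure on the ellipse, so φ = 180° − 88.353° = 91.6°.

φ = 91.6°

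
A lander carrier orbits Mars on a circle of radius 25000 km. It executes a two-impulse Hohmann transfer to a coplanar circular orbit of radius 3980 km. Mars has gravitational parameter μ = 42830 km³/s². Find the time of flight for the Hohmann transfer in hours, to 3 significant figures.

t = 7.35 hours

Semi-major axis of the transfer orbit: a_t = (25000 + 3980)/2 = 14490 km.
Transfer time t = π√(a_t³/μ) = π√((14490)³ / 42830) = 26477.6 s.
Converting: 26477.6 s ÷ 3600 s/hour = 7.35 hours.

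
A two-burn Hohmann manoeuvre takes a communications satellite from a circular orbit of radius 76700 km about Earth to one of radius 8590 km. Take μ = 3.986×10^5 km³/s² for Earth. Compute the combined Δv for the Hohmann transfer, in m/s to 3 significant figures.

Δv = 3580 m/s

The Hohmann ellipse has a_t = (r₁ + r₂)/2 = 42645 km.
At r₁ the circular-orbit speed is v₁ = √(μ/r₁) = 2.27966 km/s.
On the transfer ellipse at r₁, vis-viva gives v_a = √[μ(2/r₁ − 1/a_t)] = 1.02314 km/s.
First burn Δv₁ = |v_a − v₁| = 1.2565 km/s.
At r₂, v₂ = √(μ/r₂) = 6.8120 km/s.
Transfer-orbit speed at r₂: v_p = √[μ(2/r₂ − 1/a_t)] = 9.1356 km/s.
Second burn Δv₂ = |v₂ − v_p| = 2.3236 km/s.
Total Δv = Δv₁ + Δv₂ = 3.580 km/s.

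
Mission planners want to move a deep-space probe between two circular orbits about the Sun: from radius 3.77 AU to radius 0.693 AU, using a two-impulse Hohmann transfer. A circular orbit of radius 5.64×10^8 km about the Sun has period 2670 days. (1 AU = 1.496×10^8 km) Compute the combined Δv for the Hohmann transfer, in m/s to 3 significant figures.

From Kepler's third law T² = 4π²r³/μ at r = 5.64×10^8 km, T = 2670 days = 2670 × 86400 s = 2.30688×10^8 s: μ = 4π²r³/T² = 1.33090×10^11 km³/s².
In km: r₁ = 3.77 × 1.496×10^8 = 5.63992×10^8 km; r₂ = 0.693 × 1.496×10^8 = 1.036728×10^8 km.
The Hohmann ellipse has a_t = (r₁ + r₂)/2 = 3.338324×10^8 km.
Circular speed at r₁: v₁ = √(μ/r₁) = √(1.33090×10^11/5.63992×10^8) = 15.362 km/s.
Transfer-orbit speed at r₁ (vis-viva): v_a = √[μ(2/r₁ − 1/a_t)] = 8.5606 km/s.
First burn Δv₁ = |v_a − v₁| = 6.801 km/s.
Circular speed at r₂: v₂ = √(μ/r₂) = 35.83 km/s.
Transfer-orbit speed at r₂: v_p = √[μ(2/r₂ − 1/a_t)] = 46.57 km/s.
Second burn Δv₂ = |v₂ − v_p| = 10.74 km/s.
Total Δv = Δv₁ + Δv₂ = 17.54 km/s.

Δv = 17500 m/s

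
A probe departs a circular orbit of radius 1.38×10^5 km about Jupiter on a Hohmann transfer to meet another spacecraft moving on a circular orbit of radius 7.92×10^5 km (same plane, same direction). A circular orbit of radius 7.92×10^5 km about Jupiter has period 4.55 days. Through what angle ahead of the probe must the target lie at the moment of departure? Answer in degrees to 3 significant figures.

From Kepler's third law T² = 4π²r³/μ at r = 7.92×10^5 km, T = 4.55 days = 4.55 × 86400 s = 3.9312×10^5 s: μ = 4π²r³/T² = 1.26907×10^8 km³/s².
Semi-major axis of the transfer orbit: a_t = (1.380×10^5 + 7.920×10^5)/2 = 4.650×10^5 km.
The half-period of the transfer ellipse is t = π√(a_t³/μ) = 88427 s.
Target angular speed ω₂ = √(μ/r₂³) = 1.5983×10^-5 rad/s.
Angle swept by the target during transfer: ω₂·t = 1.4133 rad = 80.98°.
Arrival is 180° from departure on the ellipse, so φ = 180° − 80.98° = 99.0°.

φ = 99.0°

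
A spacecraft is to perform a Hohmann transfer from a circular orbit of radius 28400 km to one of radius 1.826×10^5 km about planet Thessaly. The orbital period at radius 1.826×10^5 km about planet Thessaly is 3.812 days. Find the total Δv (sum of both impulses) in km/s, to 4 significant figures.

From Kepler's third law T² = 4π²r³/μ at r = 1.826×10^5 km, T = 3.812 days = 3.812 × 86400 s = 3.293568×10^5 s: μ = 4π²r³/T² = 2.21579×10^6 km³/s².
The Hohmann ellipse has a_t = (r₁ + r₂)/2 = 1.055×10^5 km.
Circular speed at r₁: v₁ = √(μ/r₁) = √(2.21579×10^6/28400) = 8.8329 km/s.
Transfer-orbit speed at r₁ (vis-viva): v_p = √[μ(2/r₁ − 1/a_t)] = 11.621 km/s.
First burn Δv₁ = |v_p − v₁| = 2.788 km/s.
At r₂, v₂ = √(μ/r₂) = 3.483 km/s.
Transfer-orbit speed at r₂: v_a = √[μ(2/r₂ − 1/a_t)] = 1.807 km/s.
Second burn Δv₂ = |v₂ − v_a| = 1.676 km/s.
Total Δv = Δv₁ + Δv₂ = 4.464 km/s.

Δv = 4.464 km/s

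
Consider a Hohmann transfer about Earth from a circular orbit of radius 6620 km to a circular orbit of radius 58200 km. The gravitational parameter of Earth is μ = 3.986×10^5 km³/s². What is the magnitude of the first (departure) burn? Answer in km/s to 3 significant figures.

Δv₁ = 2.64 km/s

Transfer-ellipse semi-major axis a_t = (r₁ + r₂)/2 = (6620 + 58200)/2 = 32410 km.
Circular speed at r = 6620 km: v_c = √(μ/r) = 7.75961 km/s.
Transfer-orbit speed at the same r (vis-viva, a = a_t): v_t = √[μ(2/r − 1/a_t)] = 10.3983 km/s.
Δv₁ = |v_t − v_c| = |10.3983 − 7.75961| = 2.639 km/s.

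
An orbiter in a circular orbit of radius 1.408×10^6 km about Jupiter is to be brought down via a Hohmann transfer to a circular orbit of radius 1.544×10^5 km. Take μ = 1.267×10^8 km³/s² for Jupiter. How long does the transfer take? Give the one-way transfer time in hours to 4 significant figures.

t = 53.53 hours

Semi-major axis of the transfer orbit: a_t = (1.408×10^6 + 1.544×10^5)/2 = 7.812×10^5 km.
By Kepler's third law the transfer-orbit period is T = 2π√(a_t³/μ), so t = T/2 = 1.927×10^5 s.
Converting: 1.927×10^5 s ÷ 3600 s/hour = 53.53 hours.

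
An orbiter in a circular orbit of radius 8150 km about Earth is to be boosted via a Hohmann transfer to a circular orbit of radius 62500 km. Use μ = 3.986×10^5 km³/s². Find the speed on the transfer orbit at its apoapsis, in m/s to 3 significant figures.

The Hohmann ellipse has a_t = (r₁ + r₂)/2 = 35325 km.
The apoapsis of the transfer ellipse is at r = 62500 km.
Vis-viva: v = √[μ(2/r − 1/a_t)] = √[3.986×10^5 × (2/62500 − 1/35325)] = 1.213 km/s.

v = 1210 m/s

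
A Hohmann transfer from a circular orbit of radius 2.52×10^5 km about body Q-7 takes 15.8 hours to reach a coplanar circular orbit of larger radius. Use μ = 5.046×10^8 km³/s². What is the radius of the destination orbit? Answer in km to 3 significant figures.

r₂ = 8.46×10^5 km

Transfer time t = 15.8 hours = 56880 s, and t = π√(a_t³/μ).
So a_t = (μ t²/π²)^(1/3) = (5.046×10^8 × (56880)² / π²)^(1/3) = 5.4894×10^5 km.
Since a_t = (r₁ + r₂)/2, r₂ = 2a_t − r₁ = 2×5.4894×10^5 − 2.520×10^5 = 8.4588×10^5 km.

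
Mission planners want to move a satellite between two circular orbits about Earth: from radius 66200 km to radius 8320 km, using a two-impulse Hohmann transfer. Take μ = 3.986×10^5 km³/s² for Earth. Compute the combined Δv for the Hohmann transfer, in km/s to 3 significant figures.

Δv = 3.60 km/s

Transfer-ellipse semi-major axis a_t = (r₁ + r₂)/2 = (66200 + 8320)/2 = 37260 km.
Circular speed at r₁: v₁ = √(μ/r₁) = √(3.986×10^5/66200) = 2.4538 km/s.
Transfer-orbit speed at r₁ (vis-viva): v_a = √[μ(2/r₁ − 1/a_t)] = 1.1595 km/s.
First burn Δv₁ = |v_a − v₁| = 1.2943 km/s.
At r₂, v₂ = √(μ/r₂) = 6.9216 km/s.
Transfer-orbit speed at r₂: v_p = √[μ(2/r₂ − 1/a_t)] = 9.2260 km/s.
Second burn Δv₂ = |v₂ − v_p| = 2.3044 km/s.
Total Δv = Δv₁ + Δv₂ = 3.599 km/s.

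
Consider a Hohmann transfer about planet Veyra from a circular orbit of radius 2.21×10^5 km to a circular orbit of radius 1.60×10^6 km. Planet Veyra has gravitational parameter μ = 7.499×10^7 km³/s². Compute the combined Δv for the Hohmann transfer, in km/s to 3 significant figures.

Δv = 9.47 km/s

Semi-major axis of the transfer orbit: a_t = (2.210×10^5 + 1.600×10^6)/2 = 9.105×10^5 km.
At r₁ the circular-orbit speed is v₁ = √(μ/r₁) = 18.421 km/s.
On the transfer ellipse at r₁, vis-viva equation gives v_p = √[μ(2/r₁ − 1/a_t)] = 24.419 km/s.
First burn Δv₁ = |v_p − v₁| = 5.998 km/s.
Circular speed at r₂: v₂ = √(μ/r₂) = 6.846 km/s.
Transfer-orbit speed at r₂: v_a = √[μ(2/r₂ − 1/a_t)] = 3.373 km/s.
Second burn Δv₂ = |v₂ − v_a| = 3.473 km/s.
Total Δv = Δv₁ + Δv₂ = 9.471 km/s.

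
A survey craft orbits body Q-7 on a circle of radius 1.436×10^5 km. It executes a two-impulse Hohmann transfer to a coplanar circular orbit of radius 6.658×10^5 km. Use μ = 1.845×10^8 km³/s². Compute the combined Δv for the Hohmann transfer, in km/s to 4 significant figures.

The Hohmann ellipse has a_t = (r₁ + r₂)/2 = 4.047×10^5 km.
Circular speed at r₁: v₁ = √(μ/r₁) = √(1.845×10^8/1.436×10^5) = 35.844 km/s.
Transfer-orbit speed at r₁ (vis-viva equation): v_p = √[μ(2/r₁ − 1/a_t)] = 45.975 km/s.
First burn Δv₁ = |v_p − v₁| = 10.13 km/s.
At r₂, v₂ = √(μ/r₂) = 16.647 km/s.
Transfer-orbit speed at r₂: v_a = √[μ(2/r₂ − 1/a_t)] = 9.9160 km/s.
Second burn Δv₂ = |v₂ − v_a| = 6.731 km/s.
Δv = Δv₁ + Δv₂ = 10.13 + 6.731 = 16.86 km/s.

Δv = 16.86 km/s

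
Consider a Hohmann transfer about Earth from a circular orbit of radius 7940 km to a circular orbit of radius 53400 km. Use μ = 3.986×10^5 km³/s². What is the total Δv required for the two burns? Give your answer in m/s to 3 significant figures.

Transfer-ellipse semi-major axis a_t = (r₁ + r₂)/2 = (7940 + 53400)/2 = 30670 km.
At r₁ the circular-orbit speed is v₁ = √(μ/r₁) = 7.085 km/s.
Transfer-orbit speed at r₁ (v² = μ(2/r − 1/a)): v_p = √[μ(2/r₁ − 1/a_t)] = 9.349 km/s.
First burn Δv₁ = |v_p − v₁| = 2.264 km/s.
At r₂, v₂ = √(μ/r₂) = 2.732 km/s.
Transfer-orbit speed at r₂: v_a = √[μ(2/r₂ − 1/a_t)] = 1.390 km/s.
Second burn Δv₂ = |v₂ − v_a| = 1.342 km/s.
Δv = Δv₁ + Δv₂ = 2.264 + 1.342 = 3.606 km/s.

Δv = 3610 m/s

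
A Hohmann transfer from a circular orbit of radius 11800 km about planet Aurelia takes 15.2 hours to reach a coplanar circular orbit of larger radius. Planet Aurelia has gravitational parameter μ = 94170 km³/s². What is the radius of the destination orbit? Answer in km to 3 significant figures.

Transfer time t = 15.2 hours = 54720 s, and t = π√(a_t³/μ).
So a_t = (μ t²/π²)^(1/3) = (94170 × (54720)² / π²)^(1/3) = 30570 km.
Since a_t = (r₁ + r₂)/2, r₂ = 2a_t − r₁ = 2×30570 − 11800 = 49340 km.

r₂ = 49300 km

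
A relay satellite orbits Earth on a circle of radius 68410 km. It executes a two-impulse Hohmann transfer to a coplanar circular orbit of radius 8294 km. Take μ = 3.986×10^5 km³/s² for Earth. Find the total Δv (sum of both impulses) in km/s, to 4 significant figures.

Δv = 3.618 km/s

Transfer-ellipse semi-major axis a_t = (r₁ + r₂)/2 = (68410 + 8294)/2 = 38352 km.
Circular speed at r₁: v₁ = √(μ/r₁) = √(3.986×10^5/68410) = 2.4138 km/s.
Transfer-orbit speed at r₁ (v² = μ(2/r − 1/a)): v_a = √[μ(2/r₁ − 1/a_t)] = 1.1225 km/s.
First burn Δv₁ = |v_a − v₁| = 1.2913 km/s.
At r₂, v₂ = √(μ/r₂) = 6.93245 km/s.
Transfer-orbit speed at r₂: v_p = √[μ(2/r₂ − 1/a_t)] = 9.25875 km/s.
Second burn Δv₂ = |v₂ − v_p| = 2.3263 km/s.
Total Δv = Δv₁ + Δv₂ = 3.618 km/s.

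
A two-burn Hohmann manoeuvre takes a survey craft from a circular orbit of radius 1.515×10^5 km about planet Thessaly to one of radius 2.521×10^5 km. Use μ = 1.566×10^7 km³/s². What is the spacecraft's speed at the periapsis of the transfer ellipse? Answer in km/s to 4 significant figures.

v = 11.36 km/s

Semi-major axis of the transfer orbit: a_t = (1.515×10^5 + 2.521×10^5)/2 = 2.018×10^5 km.
At periapsis, r = 1.515×10^5 km.
Vis-viva: v = √[μ(2/r − 1/a_t)] = √[1.566×10^7 × (2/1.515×10^5 − 1/2.018×10^5)] = 11.36 km/s.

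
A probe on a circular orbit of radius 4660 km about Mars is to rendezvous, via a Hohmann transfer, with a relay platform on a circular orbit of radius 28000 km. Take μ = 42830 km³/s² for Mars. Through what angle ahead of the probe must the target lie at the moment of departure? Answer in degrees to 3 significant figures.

φ = 99.8°

Semi-major axis of the transfer orbit: a_t = (4660 + 28000)/2 = 16330 km.
The half-period of the transfer ellipse is t = π√(a_t³/μ) = 31678 s.
The target's mean motion on its circular orbit is ω₂ = √(μ/r₂³) = 4.4171×10^-5 rad/s.
Angle swept by the target during transfer: ω₂·t = 1.3992 rad = 80.17°.
The probe traverses 180° on the transfer ellipse, so the target must lead by 180° − 80.17° = 99.8°.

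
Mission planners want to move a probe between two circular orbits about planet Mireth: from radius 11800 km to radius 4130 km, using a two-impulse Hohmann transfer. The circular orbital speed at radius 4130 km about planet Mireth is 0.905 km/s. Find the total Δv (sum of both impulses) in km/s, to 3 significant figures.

From the circular-orbit relation v² = μ/r at r = 4130 km: μ = v²r = (0.905)² × 4130 = 3382.57 km³/s².
Semi-major axis of the transfer orbit: a_t = (11800 + 4130)/2 = 7965 km.
At r₁ the circular-orbit speed is v₁ = √(μ/r₁) = 0.5354 km/s.
Transfer-orbit speed at r₁ (vis-viva): v_a = √[μ(2/r₁ − 1/a_t)] = 0.3855 km/s.
First burn Δv₁ = |v_a − v₁| = 0.1499 km/s.
Circular speed at r₂: v₂ = √(μ/r₂) = 0.90500 km/s.
Transfer-orbit speed at r₂: v_p = √[μ(2/r₂ − 1/a_t)] = 1.1015 km/s.
Second burn Δv₂ = |v₂ − v_p| = 0.1965 km/s.
Δv = Δv₁ + Δv₂ = 0.1499 + 0.1965 = 0.3464 km/s.

Δv = 0.346 km/s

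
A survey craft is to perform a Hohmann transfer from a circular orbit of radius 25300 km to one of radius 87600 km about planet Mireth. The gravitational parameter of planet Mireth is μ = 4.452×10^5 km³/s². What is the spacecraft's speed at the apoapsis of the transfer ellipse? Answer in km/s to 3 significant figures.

Semi-major axis of the transfer orbit: a_t = (25300 + 87600)/2 = 56450 km.
At apoapsis, r = 87600 km.
Applying v² = μ(2/r − 1/a_t): v = 1.509 km/s.

v = 1.51 km/s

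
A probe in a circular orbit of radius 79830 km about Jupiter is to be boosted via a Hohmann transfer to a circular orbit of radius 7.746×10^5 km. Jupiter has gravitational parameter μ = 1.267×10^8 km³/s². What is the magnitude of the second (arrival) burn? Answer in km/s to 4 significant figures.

Δv₂ = 7.261 km/s

The Hohmann ellipse has a_t = (r₁ + r₂)/2 = 4.27215×10^5 km.
Circular speed at r = 7.746×10^5 km: v_c = √(μ/r) = 12.79 km/s.
Transfer-orbit speed at the same r (vis-viva, a = a_t): v_t = √[μ(2/r − 1/a_t)] = 5.529 km/s.
Δv₂ = |v_t − v_c| = |5.529 − 12.79| = 7.261 km/s.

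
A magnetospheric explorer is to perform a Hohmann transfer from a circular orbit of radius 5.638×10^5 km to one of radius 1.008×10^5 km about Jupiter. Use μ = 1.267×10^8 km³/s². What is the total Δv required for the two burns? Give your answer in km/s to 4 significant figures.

Δv = 17.46 km/s

Transfer-ellipse semi-major axis a_t = (r₁ + r₂)/2 = (5.638×10^5 + 1.008×10^5)/2 = 3.323×10^5 km.
Circular speed at r₁: v₁ = √(μ/r₁) = √(1.267×10^8/5.638×10^5) = 14.99 km/s.
On the transfer ellipse at r₁, vis-viva equation gives v_a = √[μ(2/r₁ − 1/a_t)] = 8.256 km/s.
First burn Δv₁ = |v_a − v₁| = 6.734 km/s.
Circular speed at r₂: v₂ = √(μ/r₂) = 35.45 km/s.
Transfer-orbit speed at r₂: v_p = √[μ(2/r₂ − 1/a_t)] = 46.18 km/s.
Second burn Δv₂ = |v₂ − v_p| = 10.73 km/s.
Δv = Δv₁ + Δv₂ = 6.734 + 10.73 = 17.46 km/s.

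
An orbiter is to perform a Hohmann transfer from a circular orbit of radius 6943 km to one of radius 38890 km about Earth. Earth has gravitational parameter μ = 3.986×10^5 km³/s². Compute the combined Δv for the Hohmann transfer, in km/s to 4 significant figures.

The Hohmann ellipse has a_t = (r₁ + r₂)/2 = 22916.5 km.
Circular speed at r₁: v₁ = √(μ/r₁) = √(3.986×10^5/6943) = 7.577 km/s.
Transfer-orbit speed at r₁ (vis-viva equation): v_p = √[μ(2/r₁ − 1/a_t)] = 9.871 km/s.
First burn Δv₁ = |v_p − v₁| = 2.294 km/s.
At r₂, v₂ = √(μ/r₂) = 3.201 km/s.
Transfer-orbit speed at r₂: v_a = √[μ(2/r₂ − 1/a_t)] = 1.762 km/s.
Second burn Δv₂ = |v₂ − v_a| = 1.439 km/s.
Δv = Δv₁ + Δv₂ = 2.294 + 1.439 = 3.733 km/s.

Δv = 3.733 km/s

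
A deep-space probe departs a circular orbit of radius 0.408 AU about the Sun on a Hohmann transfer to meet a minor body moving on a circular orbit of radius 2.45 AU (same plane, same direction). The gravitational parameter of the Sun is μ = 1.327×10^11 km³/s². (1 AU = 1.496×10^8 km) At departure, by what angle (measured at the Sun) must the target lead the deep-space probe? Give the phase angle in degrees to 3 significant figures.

In km: r₁ = 0.408 × 1.496×10^8 = 6.10368×10^7 km; r₂ = 2.45 × 1.496×10^8 = 3.6652×10^8 km.
The Hohmann ellipse has a_t = (r₁ + r₂)/2 = 2.137784×10^8 km.
Transfer time t = π√(a_t³/μ) = 2.6956×10^7 s.
Target angular speed ω₂ = √(μ/r₂³) = 5.1915×10^-8 rad/s.
Angle swept by the target during transfer: ω₂·t = 1.3994 rad = 80.18°.
The deep-space probe traverses 180° on the transfer ellipse, so the target must lead by 180° − 80.18° = 99.8°.

φ = 99.8°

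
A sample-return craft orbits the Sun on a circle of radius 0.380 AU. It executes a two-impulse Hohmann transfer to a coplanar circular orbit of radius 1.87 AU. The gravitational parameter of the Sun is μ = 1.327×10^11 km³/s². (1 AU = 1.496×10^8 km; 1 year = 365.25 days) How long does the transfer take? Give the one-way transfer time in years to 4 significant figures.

In km: r₁ = 0.380 × 1.496×10^8 = 5.6848×10^7 km; r₂ = 1.87 × 1.496×10^8 = 2.79752×10^8 km.
Transfer-ellipse semi-major axis a_t = (r₁ + r₂)/2 = (5.6848×10^7 + 2.79752×10^8)/2 = 1.683×10^8 km.
Half the transfer-orbit period gives t = π√(a_t³/μ) = 1.883×10^7 s.
Converting: 1.883×10^7 s ÷ 3.15576×10^7 s/year (365.25 × 86400) = 0.5967 years.

t = 0.5967 years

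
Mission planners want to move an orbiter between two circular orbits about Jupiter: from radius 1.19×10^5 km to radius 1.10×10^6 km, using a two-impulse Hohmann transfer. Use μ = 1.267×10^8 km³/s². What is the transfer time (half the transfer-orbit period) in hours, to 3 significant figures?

Transfer-ellipse semi-major axis a_t = (r₁ + r₂)/2 = (1.190×10^5 + 1.100×10^6)/2 = 6.095×10^5 km.
Transfer time t = π√(a_t³/μ) = π√((6.095×10^5)³ / 1.267×10^8) = 1.328×10^5 s.
Converting: 1.328×10^5 s ÷ 3600 s/hour = 36.9 hours.

t = 36.9 hours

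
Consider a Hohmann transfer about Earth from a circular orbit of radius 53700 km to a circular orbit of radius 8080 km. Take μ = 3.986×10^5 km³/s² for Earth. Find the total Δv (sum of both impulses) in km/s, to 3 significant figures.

The Hohmann ellipse has a_t = (r₁ + r₂)/2 = 30890 km.
Circular speed at r₁: v₁ = √(μ/r₁) = √(3.986×10^5/53700) = 2.724 km/s.
On the transfer ellipse at r₁, vis-viva equation gives v_a = √[μ(2/r₁ − 1/a_t)] = 1.393 km/s.
First burn Δv₁ = |v_a − v₁| = 1.331 km/s.
At r₂, v₂ = √(μ/r₂) = 7.024 km/s.
Transfer-orbit speed at r₂: v_p = √[μ(2/r₂ − 1/a_t)] = 9.261 km/s.
Second burn Δv₂ = |v₂ − v_p| = 2.237 km/s.
Total Δv = Δv₁ + Δv₂ = 3.568 km/s.

Δv = 3.57 km/s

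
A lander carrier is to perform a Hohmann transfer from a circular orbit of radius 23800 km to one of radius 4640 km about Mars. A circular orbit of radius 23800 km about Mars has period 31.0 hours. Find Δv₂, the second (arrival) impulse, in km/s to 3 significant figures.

From Kepler's third law T² = 4π²r³/μ at r = 23800 km, T = 31.0 hours = 31.0 × 3600 s = 1.116×10^5 s: μ = 4π²r³/T² = 42732.9 km³/s².
Semi-major axis of the transfer orbit: a_t = (23800 + 4640)/2 = 14220 km.
On the circular orbit at r = 4640 km, v_c = √(μ/r) = 3.0347 km/s.
Vis-viva on the transfer ellipse at r = 4640 km gives v_t = √[μ(2/r − 1/a_t)] = 3.9261 km/s.
Δv₂ = |v_t − v_c| = |3.9261 − 3.0347| = 0.8914 km/s.

Δv₂ = 0.891 km/s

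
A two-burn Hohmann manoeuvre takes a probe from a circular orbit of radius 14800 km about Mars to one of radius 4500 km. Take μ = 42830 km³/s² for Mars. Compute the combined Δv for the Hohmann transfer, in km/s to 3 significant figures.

Δv = 1.28 km/s

Transfer-ellipse semi-major axis a_t = (r₁ + r₂)/2 = (14800 + 4500)/2 = 9650 km.
Circular speed at r₁: v₁ = √(μ/r₁) = √(42830/14800) = 1.7012 km/s.
Transfer-orbit speed at r₁ (vis-viva): v_a = √[μ(2/r₁ − 1/a_t)] = 1.1617 km/s.
First burn Δv₁ = |v_a − v₁| = 0.5395 km/s.
Circular speed at r₂: v₂ = √(μ/r₂) = 3.0851 km/s.
Transfer-orbit speed at r₂: v_p = √[μ(2/r₂ − 1/a_t)] = 3.8206 km/s.
Second burn Δv₂ = |v₂ − v_p| = 0.7355 km/s.
Total Δv = Δv₁ + Δv₂ = 1.275 km/s.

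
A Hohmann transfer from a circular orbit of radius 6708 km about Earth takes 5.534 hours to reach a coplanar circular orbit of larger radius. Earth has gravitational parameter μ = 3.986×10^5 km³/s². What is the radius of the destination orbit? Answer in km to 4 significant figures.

r₂ = 43720 km

Transfer time t = 5.534 hours = 19922.4 s, and t = π√(a_t³/μ).
So a_t = (μ t²/π²)^(1/3) = (3.986×10^5 × (19922.4)² / π²)^(1/3) = 25214 km.
Since a_t = (r₁ + r₂)/2, r₂ = 2a_t − r₁ = 2×25214 − 6708 = 43720 km.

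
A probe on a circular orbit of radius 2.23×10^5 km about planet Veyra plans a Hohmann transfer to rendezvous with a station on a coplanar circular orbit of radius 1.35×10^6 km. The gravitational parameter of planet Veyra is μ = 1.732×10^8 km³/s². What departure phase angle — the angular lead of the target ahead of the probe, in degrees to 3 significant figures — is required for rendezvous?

φ = 100°

The Hohmann ellipse has a_t = (r₁ + r₂)/2 = 7.865×10^5 km.
The half-period of the transfer ellipse is t = π√(a_t³/μ) = 1.665×10^5 s.
Target angular speed ω₂ = √(μ/r₂³) = 8.390×10^-6 rad/s.
Angle swept by the target during transfer: ω₂·t = 1.397 rad = 80.04°.
The probe traverses 180° on the transfer ellipse, so the target must lead by 180° − 80.04° = 100°.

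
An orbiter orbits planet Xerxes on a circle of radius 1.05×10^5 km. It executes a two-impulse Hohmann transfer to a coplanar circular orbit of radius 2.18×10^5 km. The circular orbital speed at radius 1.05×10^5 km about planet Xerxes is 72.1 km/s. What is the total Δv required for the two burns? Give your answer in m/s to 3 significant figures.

Δv = 21400 m/s

From the circular-orbit relation v² = μ/r at r = 1.05×10^5 km: μ = v²r = (72.1)² × 1.05×10^5 = 5.45833×10^8 km³/s².
Transfer-ellipse semi-major axis a_t = (r₁ + r₂)/2 = (1.050×10^5 + 2.180×10^5)/2 = 1.615×10^5 km.
Circular speed at r₁: v₁ = √(μ/r₁) = √(5.45833×10^8/1.050×10^5) = 72.10 km/s.
Transfer-orbit speed at r₁ (vis-viva equation): v_p = √[μ(2/r₁ − 1/a_t)] = 83.77 km/s.
First burn Δv₁ = |v_p − v₁| = 11.67 km/s.
Circular speed at r₂: v₂ = √(μ/r₂) = 50.038 km/s.
Transfer-orbit speed at r₂: v_a = √[μ(2/r₂ − 1/a_t)] = 40.347 km/s.
Second burn Δv₂ = |v₂ − v_a| = 9.691 km/s.
Δv = Δv₁ + Δv₂ = 11.67 + 9.691 = 21.36 km/s.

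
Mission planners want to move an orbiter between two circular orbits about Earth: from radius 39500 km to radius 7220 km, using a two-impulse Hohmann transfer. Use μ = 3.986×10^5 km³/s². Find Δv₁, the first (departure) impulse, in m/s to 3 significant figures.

Δv₁ = 1410 m/s

The Hohmann ellipse has a_t = (r₁ + r₂)/2 = 23360 km.
On the circular orbit at r = 39500 km, v_c = √(μ/r) = 3.177 km/s.
Transfer-orbit speed at the same r (vis-viva, a = a_t): v_t = √[μ(2/r − 1/a_t)] = 1.766 km/s.
Δv₁ = |v_t − v_c| = |1.766 − 3.177| = 1.411 km/s.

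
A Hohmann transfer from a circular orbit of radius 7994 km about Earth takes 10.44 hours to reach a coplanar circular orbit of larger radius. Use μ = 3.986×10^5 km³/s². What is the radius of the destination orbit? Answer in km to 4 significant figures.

r₂ = 69000 km

Transfer time t = 10.44 hours = 37584 s, and t = π√(a_t³/μ).
So a_t = (μ t²/π²)^(1/3) = (3.986×10^5 × (37584)² / π²)^(1/3) = 38496 km.
Since a_t = (r₁ + r₂)/2, r₂ = 2a_t − r₁ = 2×38496 − 7994 = 68998 km.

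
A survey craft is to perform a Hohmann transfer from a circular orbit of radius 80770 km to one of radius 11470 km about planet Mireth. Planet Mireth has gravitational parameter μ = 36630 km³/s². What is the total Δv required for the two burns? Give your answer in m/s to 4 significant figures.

The Hohmann ellipse has a_t = (r₁ + r₂)/2 = 46120 km.
At r₁ the circular-orbit speed is v₁ = √(μ/r₁) = 0.6734 km/s.
On the transfer ellipse at r₁, vis-viva gives v_a = √[μ(2/r₁ − 1/a_t)] = 0.3358 km/s.
First burn Δv₁ = |v_a − v₁| = 0.3376 km/s.
Circular speed at r₂: v₂ = √(μ/r₂) = 1.78705 km/s.
Transfer-orbit speed at r₂: v_p = √[μ(2/r₂ − 1/a_t)] = 2.36492 km/s.
Second burn Δv₂ = |v₂ − v_p| = 0.5779 km/s.
Total Δv = Δv₁ + Δv₂ = 0.9155 km/s.

Δv = 915.5 m/s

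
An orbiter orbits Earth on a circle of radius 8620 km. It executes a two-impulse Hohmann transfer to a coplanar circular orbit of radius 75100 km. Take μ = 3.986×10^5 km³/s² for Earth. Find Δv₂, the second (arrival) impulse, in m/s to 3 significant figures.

Δv₂ = 1260 m/s

The Hohmann ellipse has a_t = (r₁ + r₂)/2 = 41860 km.
Circular speed at r = 75100 km: v_c = √(μ/r) = 2.3038 km/s.
Vis-viva on the transfer ellipse at r = 75100 km gives v_t = √[μ(2/r − 1/a_t)] = 1.0454 km/s.
Δv₂ = |v_t − v_c| = |1.0454 − 2.3038| = 1.258 km/s.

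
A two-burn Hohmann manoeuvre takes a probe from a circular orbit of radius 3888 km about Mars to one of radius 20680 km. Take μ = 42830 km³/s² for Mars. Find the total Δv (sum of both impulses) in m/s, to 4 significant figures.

Transfer-ellipse semi-major axis a_t = (r₁ + r₂)/2 = (3888 + 20680)/2 = 12284 km.
Circular speed at r₁: v₁ = √(μ/r₁) = √(42830/3888) = 3.3190 km/s.
On the transfer ellipse at r₁, v² = μ(2/r − 1/a) gives v_p = √[μ(2/r₁ − 1/a_t)] = 4.3064 km/s.
First burn Δv₁ = |v_p − v₁| = 0.9874 km/s.
Circular speed at r₂: v₂ = √(μ/r₂) = 1.4391 km/s.
Transfer-orbit speed at r₂: v_a = √[μ(2/r₂ − 1/a_t)] = 0.80964 km/s.
Second burn Δv₂ = |v₂ − v_a| = 0.6295 km/s.
Total Δv = Δv₁ + Δv₂ = 1.617 km/s.

Δv = 1617 m/s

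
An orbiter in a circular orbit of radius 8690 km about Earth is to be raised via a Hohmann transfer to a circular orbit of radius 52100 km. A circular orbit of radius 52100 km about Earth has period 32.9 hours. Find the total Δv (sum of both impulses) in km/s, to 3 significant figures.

From Kepler's third law T² = 4π²r³/μ at r = 52100 km, T = 32.9 hours = 32.9 × 3600 s = 1.1844×10^5 s: μ = 4π²r³/T² = 3.97994×10^5 km³/s².
Transfer-ellipse semi-major axis a_t = (r₁ + r₂)/2 = (8690 + 52100)/2 = 30395 km.
At r₁ the circular-orbit speed is v₁ = √(μ/r₁) = 6.767 km/s.
Transfer-orbit speed at r₁ (vis-viva): v_p = √[μ(2/r₁ − 1/a_t)] = 8.860 km/s.
First burn Δv₁ = |v_p − v₁| = 2.093 km/s.
Circular speed at r₂: v₂ = √(μ/r₂) = 2.764 km/s.
Transfer-orbit speed at r₂: v_a = √[μ(2/r₂ − 1/a_t)] = 1.478 km/s.
Second burn Δv₂ = |v₂ − v_a| = 1.286 km/s.
Δv = Δv₁ + Δv₂ = 2.093 + 1.286 = 3.379 km/s.

Δv = 3.38 km/s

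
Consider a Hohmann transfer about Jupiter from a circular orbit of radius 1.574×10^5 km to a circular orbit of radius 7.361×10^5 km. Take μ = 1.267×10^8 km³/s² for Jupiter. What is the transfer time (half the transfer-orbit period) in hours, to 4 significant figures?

Transfer-ellipse semi-major axis a_t = (r₁ + r₂)/2 = (1.574×10^5 + 7.361×10^5)/2 = 4.4675×10^5 km.
Half the transfer-orbit period gives t = π√(a_t³/μ) = 83340 s.
Converting: 83340 s ÷ 3600 s/hour = 23.15 hours.

t = 23.15 hours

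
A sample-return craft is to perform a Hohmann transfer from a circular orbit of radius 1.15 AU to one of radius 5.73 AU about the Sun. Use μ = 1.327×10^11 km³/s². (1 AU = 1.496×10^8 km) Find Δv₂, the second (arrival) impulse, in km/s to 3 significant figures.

Δv₂ = 5.25 km/s

In km: r₁ = 1.15 × 1.496×10^8 = 1.7204×10^8 km; r₂ = 5.73 × 1.496×10^8 = 8.57208×10^8 km.
The Hohmann ellipse has a_t = (r₁ + r₂)/2 = 5.14624×10^8 km.
On the circular orbit at r = 8.57208×10^8 km, v_c = √(μ/r) = 12.442 km/s.
Vis-viva on the transfer ellipse at r = 8.57208×10^8 km gives v_t = √[μ(2/r − 1/a_t)] = 7.1939 km/s.
Δv₂ = |v_t − v_c| = |7.1939 − 12.442| = 5.248 km/s.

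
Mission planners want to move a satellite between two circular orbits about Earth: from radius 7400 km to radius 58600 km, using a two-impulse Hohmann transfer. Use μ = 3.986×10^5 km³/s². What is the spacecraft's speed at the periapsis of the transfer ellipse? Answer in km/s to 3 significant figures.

v = 9.78 km/s

The Hohmann ellipse has a_t = (r₁ + r₂)/2 = 33000 km.
At periapsis, r = 7400 km.
Applying v² = μ(2/r − 1/a_t): v = 9.780 km/s.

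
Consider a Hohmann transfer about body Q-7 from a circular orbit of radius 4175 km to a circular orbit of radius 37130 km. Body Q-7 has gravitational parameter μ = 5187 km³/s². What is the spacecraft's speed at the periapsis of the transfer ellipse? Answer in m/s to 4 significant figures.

v = 1495 m/s

The Hohmann ellipse has a_t = (r₁ + r₂)/2 = 20652.5 km.
The periapsis of the transfer ellipse is at r = 4175 km.
From the vis-viva equation, v = √[μ(2/r − 1/a_t)] = 1.495 km/s.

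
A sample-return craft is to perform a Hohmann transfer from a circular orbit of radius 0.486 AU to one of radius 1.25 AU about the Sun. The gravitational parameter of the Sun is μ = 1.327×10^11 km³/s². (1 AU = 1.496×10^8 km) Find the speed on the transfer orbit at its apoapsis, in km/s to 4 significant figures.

v = 19.93 km/s

In km: r₁ = 0.486 × 1.496×10^8 = 7.27056×10^7 km; r₂ = 1.25 × 1.496×10^8 = 1.870×10^8 km.
Semi-major axis of the transfer orbit: a_t = (7.27056×10^7 + 1.870×10^8)/2 = 1.298528×10^8 km.
The apoapsis of the transfer ellipse is at r = 1.870×10^8 km.
Vis-viva: v = √[μ(2/r − 1/a_t)] = √[1.327×10^11 × (2/1.870×10^8 − 1/1.298528×10^8)] = 19.93 km/s.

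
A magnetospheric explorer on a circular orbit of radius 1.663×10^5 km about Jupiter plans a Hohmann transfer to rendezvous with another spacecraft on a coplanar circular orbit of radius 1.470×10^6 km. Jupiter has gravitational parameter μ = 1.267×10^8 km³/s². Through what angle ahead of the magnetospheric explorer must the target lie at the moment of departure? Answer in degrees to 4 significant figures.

Transfer-ellipse semi-major axis a_t = (r₁ + r₂)/2 = (1.663×10^5 + 1.470×10^6)/2 = 8.1815×10^5 km.
The half-period of the transfer ellipse is t = π√(a_t³/μ) = 2.0654×10^5 s.
Target angular speed ω₂ = √(μ/r₂³) = 6.3156×10^-6 rad/s.
Angle swept by the target during transfer: ω₂·t = 1.3044 rad = 74.74°.
The magnetospheric explorer traverses 180° on the transfer ellipse, so the target must lead by 180° − 74.74° = 105.3°.

φ = 105.3°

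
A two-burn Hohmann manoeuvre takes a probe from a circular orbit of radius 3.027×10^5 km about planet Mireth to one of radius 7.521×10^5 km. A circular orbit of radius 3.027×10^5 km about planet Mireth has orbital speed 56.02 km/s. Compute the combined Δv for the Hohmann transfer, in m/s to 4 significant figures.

From the circular-orbit relation v² = μ/r at r = 3.027×10^5 km: μ = v²r = (56.02)² × 3.027×10^5 = 9.49945×10^8 km³/s².
Semi-major axis of the transfer orbit: a_t = (3.027×10^5 + 7.521×10^5)/2 = 5.274×10^5 km.
Circular speed at r₁: v₁ = √(μ/r₁) = √(9.49945×10^8/3.027×10^5) = 56.020 km/s.
On the transfer ellipse at r₁, v² = μ(2/r − 1/a) gives v_p = √[μ(2/r₁ − 1/a_t)] = 66.898 km/s.
First burn Δv₁ = |v_p − v₁| = 10.878 km/s.
At r₂, v₂ = √(μ/r₂) = 35.540 km/s.
Transfer-orbit speed at r₂: v_a = √[μ(2/r₂ − 1/a_t)] = 26.925 km/s.
Second burn Δv₂ = |v₂ − v_a| = 8.6150 km/s.
Δv = Δv₁ + Δv₂ = 10.878 + 8.6150 = 19.49 km/s.

Δv = 19490 m/s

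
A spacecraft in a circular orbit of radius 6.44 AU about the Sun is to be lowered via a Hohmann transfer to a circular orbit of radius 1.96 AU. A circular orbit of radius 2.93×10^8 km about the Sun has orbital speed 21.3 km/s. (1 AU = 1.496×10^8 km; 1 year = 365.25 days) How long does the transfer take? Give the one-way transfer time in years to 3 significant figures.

From the circular-orbit relation v² = μ/r at r = 2.93×10^8 km: μ = v²r = (21.3)² × 2.93×10^8 = 1.32931×10^11 km³/s².
In km: r₁ = 6.44 × 1.496×10^8 = 9.63424×10^8 km; r₂ = 1.96 × 1.496×10^8 = 2.93216×10^8 km.
Semi-major axis of the transfer orbit: a_t = (9.63424×10^8 + 2.93216×10^8)/2 = 6.2832×10^8 km.
By Kepler's third law the transfer-orbit period is T = 2π√(a_t³/μ), so t = T/2 = 1.357×10^8 s.
Converting: 1.357×10^8 s ÷ 3.15576×10^7 s/year (365.25 × 86400) = 4.30 years.

t = 4.30 years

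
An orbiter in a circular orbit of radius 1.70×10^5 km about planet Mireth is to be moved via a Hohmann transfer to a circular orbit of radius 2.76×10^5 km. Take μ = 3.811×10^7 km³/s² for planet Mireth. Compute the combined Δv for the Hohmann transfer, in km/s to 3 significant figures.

Semi-major axis of the transfer orbit: a_t = (1.700×10^5 + 2.760×10^5)/2 = 2.230×10^5 km.
Circular speed at r₁: v₁ = √(μ/r₁) = √(3.811×10^7/1.700×10^5) = 14.973 km/s.
Transfer-orbit speed at r₁ (vis-viva): v_p = √[μ(2/r₁ − 1/a_t)] = 16.657 km/s.
First burn Δv₁ = |v_p − v₁| = 1.684 km/s.
At r₂, v₂ = √(μ/r₂) = 11.751 km/s.
Transfer-orbit speed at r₂: v_a = √[μ(2/r₂ − 1/a_t)] = 10.260 km/s.
Second burn Δv₂ = |v₂ − v_a| = 1.491 km/s.
Total Δv = Δv₁ + Δv₂ = 3.175 km/s.

Δv = 3.18 km/s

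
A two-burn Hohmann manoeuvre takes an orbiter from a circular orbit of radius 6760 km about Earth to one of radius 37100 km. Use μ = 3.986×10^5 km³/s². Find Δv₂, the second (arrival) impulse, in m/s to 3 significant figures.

Semi-major axis of the transfer orbit: a_t = (6760 + 37100)/2 = 21930 km.
On the circular orbit at r = 37100 km, v_c = √(μ/r) = 3.278 km/s.
Transfer-orbit speed at the same r (vis-viva, a = a_t): v_t = √[μ(2/r − 1/a_t)] = 1.820 km/s.
Δv₂ = |v_t − v_c| = |1.820 − 3.278| = 1.458 km/s.

Δv₂ = 1460 m/s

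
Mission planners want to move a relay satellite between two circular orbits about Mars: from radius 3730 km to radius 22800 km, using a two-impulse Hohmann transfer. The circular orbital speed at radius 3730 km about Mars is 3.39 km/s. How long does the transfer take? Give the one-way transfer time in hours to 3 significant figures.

From the circular-orbit relation v² = μ/r at r = 3730 km: μ = v²r = (3.39)² × 3730 = 42865.5 km³/s².
Semi-major axis of the transfer orbit: a_t = (3730 + 22800)/2 = 13265 km.
Transfer time t = π√(a_t³/μ) = π√((13265)³ / 42865.5) = 23180 s.
Converting: 23180 s ÷ 3600 s/hour = 6.44 hours.

t = 6.44 hours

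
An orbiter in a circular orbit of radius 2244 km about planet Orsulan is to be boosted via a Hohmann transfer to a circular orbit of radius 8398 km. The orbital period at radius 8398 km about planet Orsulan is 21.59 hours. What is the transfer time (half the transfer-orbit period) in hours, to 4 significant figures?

From Kepler's third law T² = 4π²r³/μ at r = 8398 km, T = 21.59 hours = 21.59 × 3600 s = 77724 s: μ = 4π²r³/T² = 3870.59 km³/s².
The Hohmann ellipse has a_t = (r₁ + r₂)/2 = 5321 km.
Transfer time t = π√(a_t³/μ) = π√((5321)³ / 3870.59) = 19600 s.
Converting: 19600 s ÷ 3600 s/hour = 5.444 hours.

t = 5.444 hours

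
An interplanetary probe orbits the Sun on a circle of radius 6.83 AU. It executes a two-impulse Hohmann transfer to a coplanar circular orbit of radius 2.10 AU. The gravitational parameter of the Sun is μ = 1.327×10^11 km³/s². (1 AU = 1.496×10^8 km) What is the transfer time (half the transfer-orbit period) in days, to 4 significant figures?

In km: r₁ = 6.83 × 1.496×10^8 = 1.021768×10^9 km; r₂ = 2.10 × 1.496×10^8 = 3.1416×10^8 km.
Transfer-ellipse semi-major axis a_t = (r₁ + r₂)/2 = (1.021768×10^9 + 3.1416×10^8)/2 = 6.67964×10^8 km.
Transfer time t = π√(a_t³/μ) = π√((6.67964×10^8)³ / 1.327×10^11) = 1.489×10^8 s.
Converting: 1.489×10^8 s ÷ 86400 s/day = 1723 days.

t = 1723 days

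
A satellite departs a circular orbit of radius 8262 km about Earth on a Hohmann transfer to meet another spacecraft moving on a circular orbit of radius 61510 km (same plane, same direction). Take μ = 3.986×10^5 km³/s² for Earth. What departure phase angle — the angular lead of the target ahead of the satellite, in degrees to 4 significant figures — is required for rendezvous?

φ = 103.1°

The Hohmann ellipse has a_t = (r₁ + r₂)/2 = 34886 km.
Transfer time t = π√(a_t³/μ) = 32420 s.
The target's mean motion on its circular orbit is ω₂ = √(μ/r₂³) = 4.139×10^-5 rad/s.
Angle swept by the target during transfer: ω₂·t = 1.34186 rad = 76.88°.
Arrival is 180° from departure on the ellipse, so φ = 180° − 76.88° = 103.1°.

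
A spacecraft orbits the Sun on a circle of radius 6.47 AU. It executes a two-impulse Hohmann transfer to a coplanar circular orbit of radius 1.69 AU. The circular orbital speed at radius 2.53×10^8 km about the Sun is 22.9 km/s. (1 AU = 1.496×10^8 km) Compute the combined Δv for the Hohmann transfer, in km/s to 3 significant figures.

From the circular-orbit relation v² = μ/r at r = 2.53×10^8 km: μ = v²r = (22.9)² × 2.53×10^8 = 1.32676×10^11 km³/s².
In km: r₁ = 6.47 × 1.496×10^8 = 9.67912×10^8 km; r₂ = 1.69 × 1.496×10^8 = 2.52824×10^8 km.
Transfer-ellipse semi-major axis a_t = (r₁ + r₂)/2 = (9.67912×10^8 + 2.52824×10^8)/2 = 6.10368×10^8 km.
At r₁ the circular-orbit speed is v₁ = √(μ/r₁) = 11.708 km/s.
Transfer-orbit speed at r₁ (vis-viva equation): v_a = √[μ(2/r₁ − 1/a_t)] = 7.5351 km/s.
First burn Δv₁ = |v_a − v₁| = 4.173 km/s.
At r₂, v₂ = √(μ/r₂) = 22.91 km/s.
Transfer-orbit speed at r₂: v_p = √[μ(2/r₂ − 1/a_t)] = 28.85 km/s.
Second burn Δv₂ = |v₂ − v_p| = 5.940 km/s.
Δv = Δv₁ + Δv₂ = 4.173 + 5.940 = 10.11 km/s.

Δv = 10.1 km/s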